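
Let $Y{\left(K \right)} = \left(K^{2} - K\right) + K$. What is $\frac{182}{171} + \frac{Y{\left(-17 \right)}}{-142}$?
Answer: $- \frac{23575}{24282} \approx -0.97088$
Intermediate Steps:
$Y{\left(K \right)} = K^{2}$
$\frac{182}{171} + \frac{Y{\left(-17 \right)}}{-142} = \frac{182}{171} + \frac{\left(-17\right)^{2}}{-142} = 182 \cdot \frac{1}{171} + 289 \left(- \frac{1}{142}\right) = \frac{182}{171} - \frac{289}{142} = - \frac{23575}{24282}$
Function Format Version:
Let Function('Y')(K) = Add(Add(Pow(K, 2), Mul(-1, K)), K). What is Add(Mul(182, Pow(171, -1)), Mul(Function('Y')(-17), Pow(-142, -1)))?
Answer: Rational(-23575, 24282) ≈ -0.97088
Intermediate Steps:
Function('Y')(K) = Pow(K, 2)
Add(Mul(182, Pow(171, -1)), Mul(Function('Y')(-17), Pow(-142, -1))) = Add(Mul(182, Pow(171, -1)), Mul(Pow(-17, 2), Pow(-142, -1))) = Add(Mul(182, Rational(1, 171)), Mul(289, Rational(-1, 142))) = Add(Rational(182, 171), Rational(-289, 142)) = Rational(-23575, 24282)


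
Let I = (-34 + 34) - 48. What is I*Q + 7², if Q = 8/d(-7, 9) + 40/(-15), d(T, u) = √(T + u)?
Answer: 177 - 192*√2 ≈ -94.529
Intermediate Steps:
I = -48 (I = 0 - 48 = -48)
Q = -8/3 + 4*√2 (Q = 8/(√(-7 + 9)) + 40/(-15) = 8/(√2) + 40*(-1/15) = 8*(√2/2) - 8/3 = 4*√2 - 8/3 = -8/3 + 4*√2 ≈ 2.9902)
I*Q + 7² = -48*(-8/3 + 4*√2) + 7² = (128 - 192*√2) + 49 = 177 - 192*√2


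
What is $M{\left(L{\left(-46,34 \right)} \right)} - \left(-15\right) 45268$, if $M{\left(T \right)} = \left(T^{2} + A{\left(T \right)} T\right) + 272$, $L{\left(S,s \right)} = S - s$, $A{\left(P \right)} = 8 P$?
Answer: $736892$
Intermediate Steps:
$M{\left(T \right)} = 272 + 9 T^{2}$ ($M{\left(T \right)} = \left(T^{2} + 8 T T\right) + 272 = \left(T^{2} + 8 T^{2}\right) + 272 = 9 T^{2} + 272 = 272 + 9 T^{2}$)
$M{\left(L{\left(-46,34 \right)} \right)} - \left(-15\right) 45268 = \left(272 + 9 \left(-46 - 34\right)^{2}\right) - \left(-15\right) 45268 = \left(272 + 9 \left(-46 - 34\right)^{2}\right) - -679020 = \left(272 + 9 \left(-80\right)^{2}\right) + 679020 = \left(272 + 9 \cdot 6400\right) + 679020 = \left(272 + 57600\right) + 679020 = 57872 + 679020 = 736892$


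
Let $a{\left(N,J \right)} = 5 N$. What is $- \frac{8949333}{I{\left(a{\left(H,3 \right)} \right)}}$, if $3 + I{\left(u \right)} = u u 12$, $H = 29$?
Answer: $- \frac{2983111}{84099} \approx -35.471$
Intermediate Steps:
$I{\left(u \right)} = -3 + 12 u^{2}$ ($I{\left(u \right)} = -3 + u u 12 = -3 + u^{2} \cdot 12 = -3 + 12 u^{2}$)
$- \frac{8949333}{I{\left(a{\left(H,3 \right)} \right)}} = - \frac{8949333}{-3 + 12 \left(5 \cdot 29\right)^{2}} = - \frac{8949333}{-3 + 12 \cdot 145^{2}} = - \frac{8949333}{-3 + 12 \cdot 21025} = - \frac{8949333}{-3 + 252300} = - \frac{8949333}{252297} = \left(-8949333\right) \frac{1}{252297} = - \frac{2983111}{84099}$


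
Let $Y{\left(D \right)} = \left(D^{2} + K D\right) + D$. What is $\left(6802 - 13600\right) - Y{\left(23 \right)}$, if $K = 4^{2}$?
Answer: $-7718$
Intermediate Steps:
$K = 16$
$Y{\left(D \right)} = D^{2} + 17 D$ ($Y{\left(D \right)} = \left(D^{2} + 16 D\right) + D = D^{2} + 17 D$)
$\left(6802 - 13600\right) - Y{\left(23 \right)} = \left(6802 - 13600\right) - 23 \left(17 + 23\right) = -6798 - 23 \cdot 40 = -6798 - 920 = -7718$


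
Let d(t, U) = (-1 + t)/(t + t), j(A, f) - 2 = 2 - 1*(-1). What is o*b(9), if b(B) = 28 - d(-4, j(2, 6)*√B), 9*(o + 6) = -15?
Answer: -1679/8 ≈ -209.88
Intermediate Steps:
o = -23/3 (o = -6 + (⅑)*(-15) = -6 - 5/3 = -23/3 ≈ -7.6667)
j(A, f) = 5 (j(A, f) = 2 + (2 - 1*(-1)) = 2 + (2 + 1) = 2 + 3 = 5)
d(t, U) = (-1 + t)/(2*t) (d(t, U) = (-1 + t)/((2*t)) = (-1 + t)*(1/(2*t)) = (-1 + t)/(2*t))
b(B) = 219/8 (b(B) = 28 - (-1 - 4)/(2*(-4)) = 28 - (-1)*(-5)/(2*4) = 28 - 1*5/8 = 28 - 5/8 = 219/8)
o*b(9) = -23/3*219/8 = -1679/8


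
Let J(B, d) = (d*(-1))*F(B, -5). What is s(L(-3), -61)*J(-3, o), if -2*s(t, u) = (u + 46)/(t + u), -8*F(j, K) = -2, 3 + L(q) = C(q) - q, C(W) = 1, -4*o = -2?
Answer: 1/64 ≈ 0.015625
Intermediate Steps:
o = ½ (o = -¼*(-2) = ½ ≈ 0.50000)
L(q) = -2 - q (L(q) = -3 + (1 - q) = -2 - q)
F(j, K) = ¼ (F(j, K) = -⅛*(-2) = ¼)
s(t, u) = -(46 + u)/(2*(t + u)) (s(t, u) = -(u + 46)/(2*(t + u)) = -(46 + u)/(2*(t + u)))
J(B, d) = -d/4 (J(B, d) = (d*(-1))*(¼) = -d*(¼) = -d/4)
s(L(-3), -61)*J(-3, o) = ((-23 - ½*(-61))/((-2 - 1*(-3)) - 61))*(-¼*½) = ((-23 + 61/2)/((-2 + 3) - 61))*(-⅛) = ((15/2)/(1 - 61))*(-⅛) = ((15/2)/(-60))*(-⅛) = -1/60*15/2*(-⅛) = -⅛*(-⅛) = 1/64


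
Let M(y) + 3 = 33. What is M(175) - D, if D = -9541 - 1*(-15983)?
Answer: -6412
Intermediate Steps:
M(y) = 30 (M(y) = -3 + 33 = 30)
D = 6442 (D = -9541 + 15983 = 6442)
M(175) - D = 30 - 1*6442 = 30 - 6442 = -6412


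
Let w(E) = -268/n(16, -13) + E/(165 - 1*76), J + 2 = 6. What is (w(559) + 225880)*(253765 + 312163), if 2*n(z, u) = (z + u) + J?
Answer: 79614439213672/623 ≈ 1.2779e+11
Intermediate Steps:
J = 4 (J = -2 + 6 = 4)
n(z, u) = 2 + u/2 + z/2 (n(z, u) = ((z + u) + 4)/2 = ((u + z) + 4)/2 = (4 + u + z)/2 = 2 + u/2 + z/2)
w(E) = -536/7 + E/89 (w(E) = -268/(2 + (1/2)*(-13) + (1/2)*16) + E/(165 - 1*76) = -268/(2 - 13/2 + 8) + E/(165 - 76) = -268/7/2 + E/89 = -268*2/7 + E*(1/89) = -536/7 + E/89)
(w(559) + 225880)*(253765 + 312163) = ((-536/7 + (1/89)*559) + 225880)*(253765 + 312163) = ((-536/7 + 559/89) + 225880)*565928 = (-43791/623 + 225880)*565928 = (140679449/623)*565928 = 79614439213672/623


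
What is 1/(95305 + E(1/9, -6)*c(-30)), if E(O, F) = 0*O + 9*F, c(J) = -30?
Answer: 1/96925 ≈ 1.0317e-5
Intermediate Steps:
E(O, F) = 9*F (E(O, F) = 0 + 9*F = 9*F)
1/(95305 + E(1/9, -6)*c(-30)) = 1/(95305 + (9*(-6))*(-30)) = 1/(95305 - 54*(-30)) = 1/(95305 + 1620) = 1/96925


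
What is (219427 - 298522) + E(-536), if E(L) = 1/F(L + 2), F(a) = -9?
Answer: -711856/9 ≈ -79095.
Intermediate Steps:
E(L) = -⅑ (E(L) = 1/(-9) = -⅑)
(219427 - 298522) + E(-536) = (219427 - 298522) - ⅑ = -79095 - ⅑ = -711856/9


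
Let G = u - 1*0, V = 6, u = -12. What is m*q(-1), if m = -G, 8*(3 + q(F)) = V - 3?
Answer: -63/2 ≈ -31.500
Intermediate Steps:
G = -12 (G = -12 - 1*0 = -12 + 0 = -12)
q(F) = -21/8 (q(F) = -3 + (6 - 3)/8 = -3 + (1/8)*3 = -3 + 3/8 = -21/8)
m = 12 (m = -1*(-12) = 12)
m*q(-1) = 12*(-21/8) = -63/2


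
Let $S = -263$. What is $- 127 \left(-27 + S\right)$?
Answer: $36830$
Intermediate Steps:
$- 127 \left(-27 + S\right) = - 127 \left(-27 - 263\right) = \left(-127\right) \left(-290\right) = 36830$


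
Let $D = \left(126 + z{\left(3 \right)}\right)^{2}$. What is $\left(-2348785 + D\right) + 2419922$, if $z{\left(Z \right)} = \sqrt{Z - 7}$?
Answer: $87009 + 504 i \approx 87009.0 + 504.0 i$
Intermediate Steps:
$z{\left(Z \right)} = \sqrt{-7 + Z}$
$D = \left(126 + 2 i\right)^{2}$ ($D = \left(126 + \sqrt{-7 + 3}\right)^{2} = \left(126 + \sqrt{-4}\right)^{2} = \left(126 + 2 i\right)^{2} \approx 15872.0 + 504.0 i$)
$\left(-2348785 + D\right) + 2419922 = \left(-2348785 + \left(15872 + 504 i\right)\right) + 2419922 = \left(-2332913 + 504 i\right) + 2419922 = 87009 + 504 i$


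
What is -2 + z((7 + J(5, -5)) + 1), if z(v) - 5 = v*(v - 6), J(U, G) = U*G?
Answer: 394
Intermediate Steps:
J(U, G) = G*U
z(v) = 5 + v*(-6 + v) (z(v) = 5 + v*(v - 6) = 5 + v*(-6 + v))
-2 + z((7 + J(5, -5)) + 1) = -2 + (5 + ((7 - 5*5) + 1)**2 - 6*((7 - 5*5) + 1)) = -2 + (5 + ((7 - 25) + 1)**2 - 6*((7 - 25) + 1)) = -2 + (5 + (-18 + 1)**2 - 6*(-18 + 1)) = -2 + (5 + (-17)**2 - 6*(-17)) = -2 + (5 + 289 + 102) = -2 + 396 = 394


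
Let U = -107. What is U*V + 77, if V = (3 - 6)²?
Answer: -886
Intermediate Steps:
V = 9 (V = (-3)² = 9)
U*V + 77 = -107*9 + 77 = -963 + 77 = -886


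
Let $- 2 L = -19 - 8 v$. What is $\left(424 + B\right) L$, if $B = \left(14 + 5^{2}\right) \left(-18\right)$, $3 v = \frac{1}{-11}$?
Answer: $- \frac{86041}{33} \approx -2607.3$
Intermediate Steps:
$v = - \frac{1}{33}$ ($v = \frac{1}{3 \left(-11\right)} = \frac{1}{3} \left(- \frac{1}{11}\right) = - \frac{1}{33} \approx -0.030303$)
$L = \frac{619}{66}$ ($L = - \frac{-19 - - \frac{8}{33}}{2} = - \frac{-19 + \frac{8}{33}}{2} = \left(- \frac{1}{2}\right) \left(- \frac{619}{33}\right) = \frac{619}{66} \approx 9.3788$)
$B = -702$ ($B = \left(14 + 25\right) \left(-18\right) = 39 \left(-18\right) = -702$)
$\left(424 + B\right) L = \left(424 - 702\right) \frac{619}{66} = \left(-278\right) \frac{619}{66} = - \frac{86041}{33}$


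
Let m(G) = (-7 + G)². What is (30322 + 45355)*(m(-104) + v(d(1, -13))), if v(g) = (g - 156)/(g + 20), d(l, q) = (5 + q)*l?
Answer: 2794146194/3 ≈ 9.3138e+8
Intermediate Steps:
d(l, q) = l*(5 + q)
v(g) = (-156 + g)/(20 + g)
(30322 + 45355)*(m(-104) + v(d(1, -13))) = (30322 + 45355)*((-7 - 104)² + (-156 + 1*(5 - 13))/(20 + 1*(5 - 13))) = 75677*((-111)² + (-156 + 1*(-8))/(20 + 1*(-8))) = 75677*(12321 + (-156 - 8)/(20 - 8)) = 75677*(12321 - 164/12) = 75677*(12321 + (1/12)*(-164)) = 75677*(12321 - 41/3) = 75677*(36922/3) = 2794146194/3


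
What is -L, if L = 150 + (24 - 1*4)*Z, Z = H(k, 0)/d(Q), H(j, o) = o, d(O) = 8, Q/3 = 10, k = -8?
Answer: -150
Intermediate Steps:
Q = 30 (Q = 3*10 = 30)
Z = 0 (Z = 0/8 = 0*(⅛) = 0)
L = 150 (L = 150 + (24 - 1*4)*0 = 150 + (24 - 4)*0 = 150 + 20*0 = 150 + 0 = 150)
-L = -1*150 = -150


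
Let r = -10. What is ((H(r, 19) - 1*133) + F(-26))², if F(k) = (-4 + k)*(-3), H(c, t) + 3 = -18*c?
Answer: 17956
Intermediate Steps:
H(c, t) = -3 - 18*c
F(k) = 12 - 3*k
((H(r, 19) - 1*133) + F(-26))² = (((-3 - 18*(-10)) - 1*133) + (12 - 3*(-26)))² = (((-3 + 180) - 133) + (12 + 78))² = ((177 - 133) + 90)² = (44 + 90)² = 134² = 17956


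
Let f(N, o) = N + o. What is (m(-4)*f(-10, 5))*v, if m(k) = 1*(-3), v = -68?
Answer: -1020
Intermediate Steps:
m(k) = -3
(m(-4)*f(-10, 5))*v = -3*(-10 + 5)*(-68) = -3*(-5)*(-68) = 15*(-68) = -1020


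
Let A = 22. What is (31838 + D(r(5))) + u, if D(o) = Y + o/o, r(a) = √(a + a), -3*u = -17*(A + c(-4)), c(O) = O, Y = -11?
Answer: 31930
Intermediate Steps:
u = 102 (u = -(-17)*(22 - 4)/3 = -(-17)*18/3 = -⅓*(-306) = 102)
r(a) = √2*√a (r(a) = √(2*a) = √2*√a)
D(o) = -10 (D(o) = -11 + o/o = -11 + 1 = -10)
(31838 + D(r(5))) + u = (31838 - 10) + 102 = 31828 + 102 = 31930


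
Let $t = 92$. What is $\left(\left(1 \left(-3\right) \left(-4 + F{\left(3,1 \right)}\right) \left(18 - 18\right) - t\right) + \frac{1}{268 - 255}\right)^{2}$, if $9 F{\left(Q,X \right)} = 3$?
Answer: $\frac{1428025}{169} \approx 8449.8$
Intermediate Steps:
$F{\left(Q,X \right)} = \frac{1}{3}$ ($F{\left(Q,X \right)} = \frac{1}{9} \cdot 3 = \frac{1}{3}$)
$\left(\left(1 \left(-3\right) \left(-4 + F{\left(3,1 \right)}\right) \left(18 - 18\right) - t\right) + \frac{1}{268 - 255}\right)^{2} = \left(\left(1 \left(-3\right) \left(-4 + \frac{1}{3}\right) \left(18 - 18\right) - 92\right) + \frac{1}{268 - 255}\right)^{2} = \left(\left(- 3 \left(\left(- \frac{11}{3}\right) 0\right) - 92\right) + \frac{1}{13}\right)^{2} = \left(\left(\left(-3\right) 0 - 92\right) + \frac{1}{13}\right)^{2} = \left(\left(0 - 92\right) + \frac{1}{13}\right)^{2} = \left(-92 + \frac{1}{13}\right)^{2} = \left(- \frac{1195}{13}\right)^{2} = \frac{1428025}{169}$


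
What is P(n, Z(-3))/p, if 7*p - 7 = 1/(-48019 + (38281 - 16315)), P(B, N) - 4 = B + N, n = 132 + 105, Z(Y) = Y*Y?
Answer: 4559275/18237 ≈ 250.00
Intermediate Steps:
Z(Y) = Y²
n = 237
P(B, N) = 4 + B + N (P(B, N) = 4 + (B + N) = 4 + B + N)
p = 182370/182371 (p = 1 + 1/(7*(-48019 + (38281 - 16315))) = 1 + 1/(7*(-48019 + 21966)) = 1 + (⅐)/(-26053) = 1 + (⅐)*(-1/26053) = 1 - 1/182371 = 182370/182371 ≈ 0.99999)
P(n, Z(-3))/p = (4 + 237 + (-3)²)/(182370/182371) = (4 + 237 + 9)*(182371/182370) = 250*(182371/182370) = 4559275/18237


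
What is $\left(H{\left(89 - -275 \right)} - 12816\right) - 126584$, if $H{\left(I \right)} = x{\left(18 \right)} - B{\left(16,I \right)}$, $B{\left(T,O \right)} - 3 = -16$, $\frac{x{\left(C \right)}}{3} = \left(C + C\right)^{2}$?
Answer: $-135499$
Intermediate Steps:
$x{\left(C \right)} = 12 C^{2}$ ($x{\left(C \right)} = 3 \left(C + C\right)^{2} = 3 \left(2 C\right)^{2} = 3 \cdot 4 C^{2} = 12 C^{2}$)
$B{\left(T,O \right)} = -13$ ($B{\left(T,O \right)} = 3 - 16 = -13$)
$H{\left(I \right)} = 3901$ ($H{\left(I \right)} = 12 \cdot 18^{2} - -13 = 12 \cdot 324 + 13 = 3888 + 13 = 3901$)
$\left(H{\left(89 - -275 \right)} - 12816\right) - 126584 = \left(3901 - 12816\right) - 126584 = -8915 - 126584 = -135499$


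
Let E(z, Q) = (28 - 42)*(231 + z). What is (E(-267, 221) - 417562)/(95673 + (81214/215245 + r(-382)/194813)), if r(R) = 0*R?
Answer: -89769649210/20593216099 ≈ -4.3592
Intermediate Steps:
r(R) = 0
E(z, Q) = -3234 - 14*z (E(z, Q) = -14*(231 + z) = -3234 - 14*z)
(E(-267, 221) - 417562)/(95673 + (81214/215245 + r(-382)/194813)) = ((-3234 - 14*(-267)) - 417562)/(95673 + (81214/215245 + 0/194813)) = ((-3234 + 3738) - 417562)/(95673 + (81214*(1/215245) + 0*(1/194813))) = (504 - 417562)/(95673 + (81214/215245 + 0)) = -417058/(95673 + 81214/215245) = -417058/20593216099/215245 = -417058*215245/20593216099 = -89769649210/20593216099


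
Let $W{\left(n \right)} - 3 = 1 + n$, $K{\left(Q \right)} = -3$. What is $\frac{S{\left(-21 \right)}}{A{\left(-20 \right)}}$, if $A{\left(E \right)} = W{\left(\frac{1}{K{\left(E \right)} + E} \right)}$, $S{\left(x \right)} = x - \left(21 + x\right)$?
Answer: $- \frac{69}{13} \approx -5.3077$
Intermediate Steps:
$W{\left(n \right)} = 4 + n$ ($W{\left(n \right)} = 3 + \left(1 + n\right) = 4 + n$)
$S{\left(x \right)} = -21$
$A{\left(E \right)} = 4 + \frac{1}{-3 + E}$
$\frac{S{\left(-21 \right)}}{A{\left(-20 \right)}} = - \frac{21}{\frac{1}{-3 - 20} \left(-11 + 4 \left(-20\right)\right)} = - \frac{21}{\frac{1}{-23} \left(-11 - 80\right)} = - \frac{21}{\left(- \frac{1}{23}\right) \left(-91\right)} = - \frac{21}{\frac{91}{23}} = \left(-21\right) \frac{23}{91} = - \frac{69}{13}$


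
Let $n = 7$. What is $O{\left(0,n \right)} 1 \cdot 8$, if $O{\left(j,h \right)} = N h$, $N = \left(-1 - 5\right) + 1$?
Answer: $-280$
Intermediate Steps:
$N = -5$ ($N = -6 + 1 = -5$)
$O{\left(j,h \right)} = - 5 h$
$O{\left(0,n \right)} 1 \cdot 8 = \left(-5\right) 7 \cdot 1 \cdot 8 = \left(-35\right) 1 \cdot 8 = \left(-35\right) 8 = -280$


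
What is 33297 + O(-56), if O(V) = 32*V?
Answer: 31505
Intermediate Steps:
33297 + O(-56) = 33297 + 32*(-56) = 33297 - 1792 = 31505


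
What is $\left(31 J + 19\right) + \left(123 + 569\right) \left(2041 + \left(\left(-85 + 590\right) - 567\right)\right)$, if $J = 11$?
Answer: $1369828$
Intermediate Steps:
$\left(31 J + 19\right) + \left(123 + 569\right) \left(2041 + \left(\left(-85 + 590\right) - 567\right)\right) = \left(31 \cdot 11 + 19\right) + \left(123 + 569\right) \left(2041 + \left(\left(-85 + 590\right) - 567\right)\right) = \left(341 + 19\right) + 692 \left(2041 + \left(505 - 567\right)\right) = 360 + 692 \left(2041 - 62\right) = 360 + 692 \cdot 1979 = 360 + 1369468 = 1369828$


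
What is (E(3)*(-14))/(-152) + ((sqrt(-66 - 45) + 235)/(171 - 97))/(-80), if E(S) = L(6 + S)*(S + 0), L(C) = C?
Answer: 55051/22496 - I*sqrt(111)/5920 ≈ 2.4471 - 0.0017797*I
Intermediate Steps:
E(S) = S*(6 + S) (E(S) = (6 + S)*(S + 0) = (6 + S)*S = S*(6 + S))
(E(3)*(-14))/(-152) + ((sqrt(-66 - 45) + 235)/(171 - 97))/(-80) = ((3*(6 + 3))*(-14))/(-152) + ((sqrt(-66 - 45) + 235)/(171 - 97))/(-80) = ((3*9)*(-14))*(-1/152) + ((sqrt(-111) + 235)/74)*(-1/80) = (27*(-14))*(-1/152) + ((I*sqrt(111) + 235)*(1/74))*(-1/80) = -378*(-1/152) + ((235 + I*sqrt(111))*(1/74))*(-1/80) = 189/76 + (235/74 + I*sqrt(111)/74)*(-1/80) = 189/76 + (-47/1184 - I*sqrt(111)/5920) = 55051/22496 - I*sqrt(111)/5920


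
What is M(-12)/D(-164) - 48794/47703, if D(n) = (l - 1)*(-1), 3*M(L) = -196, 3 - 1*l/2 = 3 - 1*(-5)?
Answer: -3653330/524733 ≈ -6.9623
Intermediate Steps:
l = -10 (l = 6 - 2*(3 - 1*(-5)) = 6 - 2*(3 + 5) = 6 - 2*8 = 6 - 16 = -10)
M(L) = -196/3 (M(L) = (1/3)*(-196) = -196/3)
D(n) = 11 (D(n) = (-10 - 1)*(-1) = -11*(-1) = 11)
M(-12)/D(-164) - 48794/47703 = -196/3/11 - 48794/47703 = -196/3*1/11 - 48794*1/47703 = -196/33 - 48794/47703 = -3653330/524733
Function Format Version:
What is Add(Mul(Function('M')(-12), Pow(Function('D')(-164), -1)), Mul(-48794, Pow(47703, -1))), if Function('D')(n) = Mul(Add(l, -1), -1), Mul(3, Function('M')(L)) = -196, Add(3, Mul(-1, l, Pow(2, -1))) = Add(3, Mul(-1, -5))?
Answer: Rational(-3653330, 524733) ≈ -6.9623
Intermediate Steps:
l = -10 (l = Add(6, Mul(-2, Add(3, Mul(-1, -5)))) = Add(6, Mul(-2, Add(3, 5))) = Add(6, Mul(-2, 8)) = Add(6, -16) = -10)
Function('M')(L) = Rational(-196, 3) (Function('M')(L) = Mul(Rational(1, 3), -196) = Rational(-196, 3))
Function('D')(n) = 11 (Function('D')(n) = Mul(Add(-10, -1), -1) = Mul(-11, -1) = 11)
Add(Mul(Function('M')(-12), Pow(Function('D')(-164), -1)), Mul(-48794, Pow(47703, -1))) = Add(Mul(Rational(-196, 3), Pow(11, -1)), Mul(-48794, Pow(47703, -1))) = Add(Mul(Rational(-196, 3), Rational(1, 11)), Mul(-48794, Rational(1, 47703))) = Add(Rational(-196, 33), Rational(-48794, 47703)) = Rational(-3653330, 524733)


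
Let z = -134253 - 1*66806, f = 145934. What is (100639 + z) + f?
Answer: 45514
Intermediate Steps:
z = -201059 (z = -134253 - 66806 = -201059)
(100639 + z) + f = (100639 - 201059) + 145934 = -100420 + 145934 = 45514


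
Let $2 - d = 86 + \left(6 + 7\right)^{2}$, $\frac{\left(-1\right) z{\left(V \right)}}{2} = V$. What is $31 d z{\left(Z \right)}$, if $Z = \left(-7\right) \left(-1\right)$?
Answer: $109802$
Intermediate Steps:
$Z = 7$
$z{\left(V \right)} = - 2 V$
$d = -253$ ($d = 2 - \left(86 + \left(6 + 7\right)^{2}\right) = 2 - \left(86 + 13^{2}\right) = 2 - \left(86 + 169\right) = 2 - 255 = -253$)
$31 d z{\left(Z \right)} = 31 \left(-253\right) \left(\left(-2\right) 7\right) = \left(-7843\right) \left(-14\right) = 109802$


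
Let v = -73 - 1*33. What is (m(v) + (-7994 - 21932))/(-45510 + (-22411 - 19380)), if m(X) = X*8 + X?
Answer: 30880/87301 ≈ 0.35372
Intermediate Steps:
v = -106 (v = -73 - 33 = -106)
m(X) = 9*X (m(X) = 8*X + X = 9*X)
(m(v) + (-7994 - 21932))/(-45510 + (-22411 - 19380)) = (9*(-106) + (-7994 - 21932))/(-45510 + (-22411 - 19380)) = (-954 - 29926)/(-45510 - 41791) = -30880/(-87301) = -30880*(-1/87301) = 30880/87301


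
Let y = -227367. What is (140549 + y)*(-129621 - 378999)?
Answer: 44157371160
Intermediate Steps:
(140549 + y)*(-129621 - 378999) = (140549 - 227367)*(-129621 - 378999) = -86818*(-508620) = 44157371160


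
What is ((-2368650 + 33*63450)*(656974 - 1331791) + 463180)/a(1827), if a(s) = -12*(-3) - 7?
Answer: 185440174780/29 ≈ 6.3945e+9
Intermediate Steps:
a(s) = 29 (a(s) = 36 - 7 = 29)
((-2368650 + 33*63450)*(656974 - 1331791) + 463180)/a(1827) = ((-2368650 + 33*63450)*(656974 - 1331791) + 463180)/29 = ((-2368650 + 2093850)*(-674817) + 463180)*(1/29) = (-274800*(-674817) + 463180)*(1/29) = (185439711600 + 463180)*(1/29) = 185440174780*(1/29) = 185440174780/29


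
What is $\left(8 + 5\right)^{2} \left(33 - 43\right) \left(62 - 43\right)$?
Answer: $-32110$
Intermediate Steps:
$\left(8 + 5\right)^{2} \left(33 - 43\right) \left(62 - 43\right) = 13^{2} \left(\left(-10\right) 19\right) = 169 \left(-190\right) = -32110$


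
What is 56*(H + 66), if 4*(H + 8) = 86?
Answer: 4452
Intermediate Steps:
H = 27/2 (H = -8 + (¼)*86 = -8 + 43/2 = 27/2 ≈ 13.500)
56*(H + 66) = 56*(27/2 + 66) = 56*(159/2) = 4452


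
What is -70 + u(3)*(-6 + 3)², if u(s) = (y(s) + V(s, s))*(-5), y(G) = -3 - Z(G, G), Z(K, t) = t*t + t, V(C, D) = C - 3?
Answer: 605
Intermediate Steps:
V(C, D) = -3 + C
Z(K, t) = t + t² (Z(K, t) = t² + t = t + t²)
y(G) = -3 - G*(1 + G)
u(s) = 30 - 5*s + 5*s*(1 + s) (u(s) = ((-3 - s*(1 + s)) + (-3 + s))*(-5) = (-6 + s - s*(1 + s))*(-5) = 30 - 5*s + 5*s*(1 + s))
-70 + u(3)*(-6 + 3)² = -70 + (30 + 5*3²)*(-6 + 3)² = -70 + (30 + 5*9)*(-3)² = -70 + (30 + 45)*9 = -70 + 75*9 = -70 + 675 = 605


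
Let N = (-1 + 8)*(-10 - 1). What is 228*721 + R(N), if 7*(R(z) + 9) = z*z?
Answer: 165226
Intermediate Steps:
N = -77 (N = 7*(-11) = -77)
R(z) = -9 + z²/7 (R(z) = -9 + (z*z)/7 = -9 + z²/7)
228*721 + R(N) = 228*721 + (-9 + (⅐)*(-77)²) = 164388 + (-9 + (⅐)*5929) = 164388 + (-9 + 847) = 164388 + 838 = 165226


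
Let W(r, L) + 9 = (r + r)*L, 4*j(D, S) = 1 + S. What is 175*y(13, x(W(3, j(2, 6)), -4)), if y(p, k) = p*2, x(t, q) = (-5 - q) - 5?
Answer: 4550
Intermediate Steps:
j(D, S) = 1/4 + S/4 (j(D, S) = (1 + S)/4 = 1/4 + S/4)
W(r, L) = -9 + 2*L*r (W(r, L) = -9 + (r + r)*L = -9 + (2*r)*L = -9 + 2*L*r)
x(t, q) = -10 - q
y(p, k) = 2*p
175*y(13, x(W(3, j(2, 6)), -4)) = 175*(2*13) = 175*26 = 4550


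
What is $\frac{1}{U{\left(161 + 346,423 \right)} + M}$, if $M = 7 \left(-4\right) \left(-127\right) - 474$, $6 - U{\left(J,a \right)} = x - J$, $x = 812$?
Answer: $\frac{1}{2783} \approx 0.00035932$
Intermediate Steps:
$U{\left(J,a \right)} = -806 + J$ ($U{\left(J,a \right)} = 6 - \left(812 - J\right) = 6 + \left(-812 + J\right) = -806 + J$)
$M = 3082$ ($M = \left(-28\right) \left(-127\right) - 474 = 3556 - 474 = 3082$)
$\frac{1}{U{\left(161 + 346,423 \right)} + M} = \frac{1}{\left(-806 + \left(161 + 346\right)\right) + 3082} = \frac{1}{\left(-806 + 507\right) + 3082} = \frac{1}{-299 + 3082} = \frac{1}{2783}$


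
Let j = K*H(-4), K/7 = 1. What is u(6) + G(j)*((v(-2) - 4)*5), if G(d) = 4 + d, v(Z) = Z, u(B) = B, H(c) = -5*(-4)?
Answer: -4314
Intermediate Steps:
H(c) = 20
K = 7 (K = 7*1 = 7)
j = 140 (j = 7*20 = 140)
u(6) + G(j)*((v(-2) - 4)*5) = 6 + (4 + 140)*((-2 - 4)*5) = 6 + 144*(-6*5) = 6 + 144*(-30) = 6 - 4320 = -4314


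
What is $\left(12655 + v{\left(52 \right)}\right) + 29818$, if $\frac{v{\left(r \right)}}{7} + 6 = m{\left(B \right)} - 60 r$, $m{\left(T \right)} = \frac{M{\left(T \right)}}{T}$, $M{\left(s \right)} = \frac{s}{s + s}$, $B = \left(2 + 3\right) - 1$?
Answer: $\frac{164735}{8} \approx 20592.0$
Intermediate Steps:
$B = 4$ ($B = 5 - 1 = 4$)
$M{\left(s \right)} = \frac{1}{2}$ ($M{\left(s \right)} = \frac{s}{2 s} = \frac{1}{2 s} s = \frac{1}{2}$)
$m{\left(T \right)} = \frac{1}{2 T}$
$v{\left(r \right)} = - \frac{329}{8} - 420 r$ ($v{\left(r \right)} = -42 + 7 \left(\frac{1}{2 \cdot 4} - 60 r\right) = -42 + 7 \left(\frac{1}{2} \cdot \frac{1}{4} - 60 r\right) = -42 + 7 \left(\frac{1}{8} - 60 r\right) = -42 - \left(- \frac{7}{8} + 420 r\right) = - \frac{329}{8} - 420 r$)
$\left(12655 + v{\left(52 \right)}\right) + 29818 = \left(12655 - \frac{175049}{8}\right) + 29818 = - \frac{73809}{8} + 29818 = \frac{164735}{8}$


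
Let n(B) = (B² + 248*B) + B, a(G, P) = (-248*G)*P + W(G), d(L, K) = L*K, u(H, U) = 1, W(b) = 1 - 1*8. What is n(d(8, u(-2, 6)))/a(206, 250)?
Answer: -2056/12772007 ≈ -0.00016098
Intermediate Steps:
W(b) = -7 (W(b) = 1 - 8 = -7)
d(L, K) = K*L
a(G, P) = -7 - 248*G*P (a(G, P) = (-248*G)*P - 7 = -248*G*P - 7 = -7 - 248*G*P)
n(B) = B² + 249*B
n(d(8, u(-2, 6)))/a(206, 250) = ((1*8)*(249 + 1*8))/(-7 - 248*206*250) = (8*(249 + 8))/(-7 - 12772000) = (8*257)/(-12772007) = 2056*(-1/12772007) = -2056/12772007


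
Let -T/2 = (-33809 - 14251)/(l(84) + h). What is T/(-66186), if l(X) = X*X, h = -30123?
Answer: 1780/28272453 ≈ 6.2959e-5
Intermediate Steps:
l(X) = X²
T = -10680/2563 (T = -2*(-33809 - 14251)/(84² - 30123) = -(-96120)/(7056 - 30123) = -(-96120)/(-23067) = -(-96120)*(-1)/23067 = -2*5340/2563 = -10680/2563 ≈ -4.1670)
T/(-66186) = -10680/2563/(-66186) = -10680/2563*(-1/66186) = 1780/28272453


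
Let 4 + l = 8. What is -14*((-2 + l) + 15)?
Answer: -238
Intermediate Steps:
l = 4 (l = -4 + 8 = 4)
-14*((-2 + l) + 15) = -14*((-2 + 4) + 15) = -14*(2 + 15) = -14*17 = -238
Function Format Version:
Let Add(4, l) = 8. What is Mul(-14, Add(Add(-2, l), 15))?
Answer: -238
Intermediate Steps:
l = 4 (l = Add(-4, 8) = 4)
Mul(-14, Add(Add(-2, l), 15)) = Mul(-14, Add(Add(-2, 4), 15)) = Mul(-14, Add(2, 15)) = Mul(-14, 17) = -238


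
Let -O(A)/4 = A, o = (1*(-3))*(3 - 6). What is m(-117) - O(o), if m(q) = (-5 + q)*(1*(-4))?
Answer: 524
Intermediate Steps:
o = 9 (o = -3*(-3) = 9)
m(q) = 20 - 4*q (m(q) = (-5 + q)*(-4) = 20 - 4*q)
O(A) = -4*A
m(-117) - O(o) = (20 - 4*(-117)) - (-4)*9 = (20 + 468) - 1*(-36) = 488 + 36 = 524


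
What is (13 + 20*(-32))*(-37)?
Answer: 23199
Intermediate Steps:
(13 + 20*(-32))*(-37) = (13 - 640)*(-37) = -627*(-37) = 23199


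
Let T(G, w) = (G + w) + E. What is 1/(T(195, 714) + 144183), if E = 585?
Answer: 1/145677 ≈ 6.8645e-6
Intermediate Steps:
T(G, w) = 585 + G + w (T(G, w) = (G + w) + 585 = 585 + G + w)
1/(T(195, 714) + 144183) = 1/((585 + 195 + 714) + 144183) = 1/(1494 + 144183) = 1/145677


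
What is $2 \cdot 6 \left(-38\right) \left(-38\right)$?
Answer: $17328$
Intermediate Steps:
$2 \cdot 6 \left(-38\right) \left(-38\right) = 12 \left(-38\right) \left(-38\right) = \left(-456\right) \left(-38\right) = 17328$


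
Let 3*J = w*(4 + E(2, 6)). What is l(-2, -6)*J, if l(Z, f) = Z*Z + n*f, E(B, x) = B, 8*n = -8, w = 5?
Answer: 100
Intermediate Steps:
n = -1 (n = (⅛)*(-8) = -1)
l(Z, f) = Z² - f (l(Z, f) = Z*Z - f = Z² - f)
J = 10 (J = (5*(4 + 2))/3 = (5*6)/3 = (⅓)*30 = 10)
l(-2, -6)*J = ((-2)² - 1*(-6))*10 = (4 + 6)*10 = 10*10 = 100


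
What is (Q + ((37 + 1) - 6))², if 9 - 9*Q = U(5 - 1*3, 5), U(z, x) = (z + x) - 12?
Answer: 91204/81 ≈ 1126.0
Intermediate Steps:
U(z, x) = -12 + x + z (U(z, x) = (x + z) - 12 = -12 + x + z)
Q = 14/9 (Q = 1 - (-12 + 5 + (5 - 1*3))/9 = 1 - (-12 + 5 + (5 - 3))/9 = 1 - (-12 + 5 + 2)/9 = 1 - ⅑*(-5) = 1 + 5/9 = 14/9 ≈ 1.5556)
(Q + ((37 + 1) - 6))² = (14/9 + ((37 + 1) - 6))² = (14/9 + (38 - 6))² = (14/9 + 32)² = (302/9)² = 91204/81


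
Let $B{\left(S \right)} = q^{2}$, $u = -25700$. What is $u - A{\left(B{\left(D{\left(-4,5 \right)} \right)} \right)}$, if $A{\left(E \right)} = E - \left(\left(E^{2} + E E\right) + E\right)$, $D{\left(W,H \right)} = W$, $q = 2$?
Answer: $-25668$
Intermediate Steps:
$B{\left(S \right)} = 4$ ($B{\left(S \right)} = 2^{2} = 4$)
$A{\left(E \right)} = - 2 E^{2}$ ($A{\left(E \right)} = E - \left(\left(E^{2} + E^{2}\right) + E\right) = E - \left(2 E^{2} + E\right) = E - \left(E + 2 E^{2}\right) = - 2 E^{2}$)
$u - A{\left(B{\left(D{\left(-4,5 \right)} \right)} \right)} = -25700 - - 2 \cdot 4^{2} = -25700 - \left(-2\right) 16 = -25700 - -32 = -25700 + 32 = -25668$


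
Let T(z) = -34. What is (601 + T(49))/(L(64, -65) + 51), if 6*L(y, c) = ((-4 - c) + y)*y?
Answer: 1701/4153 ≈ 0.40958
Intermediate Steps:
L(y, c) = y*(-4 + y - c)/6 (L(y, c) = (((-4 - c) + y)*y)/6 = ((-4 + y - c)*y)/6 = (y*(-4 + y - c))/6 = y*(-4 + y - c)/6)
(601 + T(49))/(L(64, -65) + 51) = (601 - 34)/((1/6)*64*(-4 + 64 - 1*(-65)) + 51) = 567/((1/6)*64*(-4 + 64 + 65) + 51) = 567/((1/6)*64*125 + 51) = 567/(4000/3 + 51) = 567/(4153/3) = 567*(3/4153) = 1701/4153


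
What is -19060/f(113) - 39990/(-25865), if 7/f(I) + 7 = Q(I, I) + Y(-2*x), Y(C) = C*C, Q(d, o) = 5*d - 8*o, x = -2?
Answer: 664024314/739 ≈ 8.9854e+5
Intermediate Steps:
Q(d, o) = -8*o + 5*d
Y(C) = C²
f(I) = 7/(9 - 3*I) (f(I) = 7/(-7 + ((-8*I + 5*I) + (-2*(-2))²)) = 7/(-7 + (-3*I + 4²)) = 7/(-7 + (-3*I + 16)) = 7/(-7 + (16 - 3*I)) = 7/(9 - 3*I))
-19060/f(113) - 39990/(-25865) = -19060/((-7/(-9 + 3*113))) - 39990/(-25865) = -19060/((-7/(-9 + 339))) - 39990*(-1/25865) = -19060/((-7/330)) + 7998/5173 = -19060/((-7*1/330)) + 7998/5173 = -19060/(-7/330) + 7998/5173 = -19060*(-330/7) + 7998/5173 = 6289800/7 + 7998/5173 = 664024314/739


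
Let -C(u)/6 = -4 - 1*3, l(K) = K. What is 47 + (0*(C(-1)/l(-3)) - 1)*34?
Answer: 13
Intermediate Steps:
C(u) = 42 (C(u) = -6*(-4 - 1*3) = -6*(-4 - 3) = -6*(-7) = 42)
47 + (0*(C(-1)/l(-3)) - 1)*34 = 47 + (0*(42/(-3)) - 1)*34 = 47 + (0*(42*(-⅓)) - 1)*34 = 47 + (0*(-14) - 1)*34 = 47 + (0 - 1)*34 = 47 - 1*34 = 47 - 34 = 13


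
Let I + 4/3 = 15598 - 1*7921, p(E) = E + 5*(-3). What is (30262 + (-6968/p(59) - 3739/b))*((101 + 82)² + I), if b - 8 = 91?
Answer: 367582484374/297 ≈ 1.2377e+9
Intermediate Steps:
b = 99 (b = 8 + 91 = 99)
p(E) = -15 + E (p(E) = E - 15 = -15 + E)
I = 23027/3 (I = -4/3 + (15598 - 1*7921) = -4/3 + (15598 - 7921) = -4/3 + 7677 = 23027/3 ≈ 7675.7)
(30262 + (-6968/p(59) - 3739/b))*((101 + 82)² + I) = (30262 + (-6968/(-15 + 59) - 3739/99))*((101 + 82)² + 23027/3) = (30262 + (-6968/44 - 3739*1/99))*(183² + 23027/3) = (30262 + (-6968*1/44 - 3739/99))*(33489 + 23027/3) = (30262 + (-1742/11 - 3739/99))*(123494/3) = (30262 - 19417/99)*(123494/3) = (2976521/99)*(123494/3) = 367582484374/297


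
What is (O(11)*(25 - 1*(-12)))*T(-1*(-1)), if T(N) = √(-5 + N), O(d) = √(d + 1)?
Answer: 148*I*√3 ≈ 256.34*I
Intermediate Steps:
O(d) = √(1 + d)
(O(11)*(25 - 1*(-12)))*T(-1*(-1)) = (√(1 + 11)*(25 - 1*(-12)))*√(-5 - 1*(-1)) = (√12*(25 + 12))*√(-5 + 1) = ((2*√3)*37)*√(-4) = (74*√3)*(2*I) = 148*I*√3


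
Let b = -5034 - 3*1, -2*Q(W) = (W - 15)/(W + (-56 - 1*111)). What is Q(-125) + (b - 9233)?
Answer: -2083455/146 ≈ -14270.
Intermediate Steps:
Q(W) = -(-15 + W)/(2*(-167 + W)) (Q(W) = -(W - 15)/(2*(W + (-56 - 1*111))) = -(-15 + W)/(2*(W + (-56 - 111))) = -(-15 + W)/(2*(W - 167)) = -(-15 + W)/(2*(-167 + W)))
b = -5037 (b = -5034 - 3 = -5037)
Q(-125) + (b - 9233) = (15 - 1*(-125))/(2*(-167 - 125)) + (-5037 - 9233) = (½)*(15 + 125)/(-292) - 14270 = (½)*(-1/292)*140 - 14270 = -35/146 - 14270 = -2083455/146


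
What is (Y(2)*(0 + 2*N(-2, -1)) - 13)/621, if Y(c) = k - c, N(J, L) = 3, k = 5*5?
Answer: 125/621 ≈ 0.20129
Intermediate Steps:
k = 25
Y(c) = 25 - c
(Y(2)*(0 + 2*N(-2, -1)) - 13)/621 = ((25 - 1*2)*(0 + 2*3) - 13)/621 = ((25 - 2)*(0 + 6) - 13)*(1/621) = (23*6 - 13)*(1/621) = (138 - 13)*(1/621) = 125*(1/621) = 125/621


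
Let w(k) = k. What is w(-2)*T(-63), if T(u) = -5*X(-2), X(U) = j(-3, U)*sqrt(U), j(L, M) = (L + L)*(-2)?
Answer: 120*I*sqrt(2) ≈ 169.71*I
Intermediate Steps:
j(L, M) = -4*L (j(L, M) = (2*L)*(-2) = -4*L)
X(U) = 12*sqrt(U) (X(U) = (-4*(-3))*sqrt(U) = 12*sqrt(U))
T(u) = -60*I*sqrt(2) (T(u) = -60*sqrt(-2) = -60*I*sqrt(2))
w(-2)*T(-63) = -(-120)*I*sqrt(2) = 120*I*sqrt(2)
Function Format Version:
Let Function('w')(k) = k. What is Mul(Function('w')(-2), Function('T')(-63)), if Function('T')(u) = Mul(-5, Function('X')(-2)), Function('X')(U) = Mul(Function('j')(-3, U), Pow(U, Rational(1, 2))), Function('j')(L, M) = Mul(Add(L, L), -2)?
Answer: Mul(120, I, Pow(2, Rational(1, 2))) ≈ Mul(169.71, I)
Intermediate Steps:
Function('j')(L, M) = Mul(-4, L) (Function('j')(L, M) = Mul(Mul(2, L), -2) = Mul(-4, L))
Function('X')(U) = Mul(12, Pow(U, Rational(1, 2))) (Function('X')(U) = Mul(Mul(-4, -3), Pow(U, Rational(1, 2))) = Mul(12, Pow(U, Rational(1, 2))))
Function('T')(u) = Mul(-60, I, Pow(2, Rational(1, 2))) (Function('T')(u) = Mul(-5, Mul(12, Pow(-2, Rational(1, 2)))) = Mul(-5, Mul(12, Mul(I, Pow(2, Rational(1, 2))))) = Mul(-5, Mul(12, I, Pow(2, Rational(1, 2)))) = Mul(-60, I, Pow(2, Rational(1, 2))))
Mul(Function('w')(-2), Function('T')(-63)) = Mul(-2, Mul(-60, I, Pow(2, Rational(1, 2)))) = Mul(120, I, Pow(2, Rational(1, 2)))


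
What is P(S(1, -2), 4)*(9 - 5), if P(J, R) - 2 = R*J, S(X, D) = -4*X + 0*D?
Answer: -56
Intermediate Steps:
S(X, D) = -4*X (S(X, D) = -4*X + 0 = -4*X)
P(J, R) = 2 + J*R (P(J, R) = 2 + R*J = 2 + J*R)
P(S(1, -2), 4)*(9 - 5) = (2 - 4*1*4)*(9 - 5) = (2 - 4*4)*4 = (2 - 16)*4 = -14*4 = -56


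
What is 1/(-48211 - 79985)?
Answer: -1/128196 ≈ -7.8006e-6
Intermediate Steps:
1/(-48211 - 79985) = 1/(-128196) = -1/128196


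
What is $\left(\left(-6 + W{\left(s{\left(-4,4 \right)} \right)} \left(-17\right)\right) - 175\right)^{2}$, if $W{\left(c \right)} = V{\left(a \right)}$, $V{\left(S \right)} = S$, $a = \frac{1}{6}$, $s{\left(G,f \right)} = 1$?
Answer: $\frac{1216609}{36} \approx 33795.0$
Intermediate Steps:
$a = \frac{1}{6} \approx 0.16667$
$W{\left(c \right)} = \frac{1}{6}$
$\left(\left(-6 + W{\left(s{\left(-4,4 \right)} \right)} \left(-17\right)\right) - 175\right)^{2} = \left(\left(-6 + \frac{1}{6} \left(-17\right)\right) - 175\right)^{2} = \left(\left(-6 - \frac{17}{6}\right) - 175\right)^{2} = \left(- \frac{53}{6} - 175\right)^{2} = \left(- \frac{1103}{6}\right)^{2} = \frac{1216609}{36}$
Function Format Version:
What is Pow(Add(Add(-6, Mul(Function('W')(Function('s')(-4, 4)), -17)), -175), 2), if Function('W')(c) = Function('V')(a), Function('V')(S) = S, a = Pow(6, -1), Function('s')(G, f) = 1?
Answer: Rational(1216609, 36) ≈ 33795.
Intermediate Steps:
a = Rational(1, 6) ≈ 0.16667
Function('W')(c) = Rational(1, 6)
Pow(Add(Add(-6, Mul(Function('W')(Function('s')(-4, 4)), -17)), -175), 2) = Pow(Add(Add(-6, Mul(Rational(1, 6), -17)), -175), 2) = Pow(Add(Add(-6, Rational(-17, 6)), -175), 2) = Pow(Add(Rational(-53, 6), -175), 2) = Pow(Rational(-1103, 6), 2) = Rational(1216609, 36)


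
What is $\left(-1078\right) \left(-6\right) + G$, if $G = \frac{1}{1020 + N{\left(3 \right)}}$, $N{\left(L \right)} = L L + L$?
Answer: $\frac{6674977}{1032} \approx 6468.0$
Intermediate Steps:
$N{\left(L \right)} = L + L^{2}$ ($N{\left(L \right)} = L^{2} + L = L + L^{2}$)
$G = \frac{1}{1032}$ ($G = \frac{1}{1020 + 3 \left(1 + 3\right)} = \frac{1}{1020 + 3 \cdot 4} = \frac{1}{1020 + 12} = \frac{1}{1032} \approx 0.00096899$)
$\left(-1078\right) \left(-6\right) + G = \left(-1078\right) \left(-6\right) + \frac{1}{1032} = 6468 + \frac{1}{1032} = \frac{6674977}{1032}$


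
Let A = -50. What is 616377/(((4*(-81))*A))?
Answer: 205459/5400 ≈ 38.048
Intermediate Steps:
616377/(((4*(-81))*A)) = 616377/(((4*(-81))*(-50))) = 616377/((-324*(-50))) = 616377/16200 = 616377*(1/16200) = 205459/5400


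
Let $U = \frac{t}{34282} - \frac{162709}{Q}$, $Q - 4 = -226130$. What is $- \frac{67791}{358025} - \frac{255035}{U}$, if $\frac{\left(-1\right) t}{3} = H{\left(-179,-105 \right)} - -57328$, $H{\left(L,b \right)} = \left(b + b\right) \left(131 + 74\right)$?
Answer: $\frac{353915532597744436007}{735363863773325} \approx 4.8128 \cdot 10^{5}$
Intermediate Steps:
$Q = -226126$ ($Q = 4 - 226130 = -226126$)
$H{\left(L,b \right)} = 410 b$ ($H{\left(L,b \right)} = 2 b 205 = 410 b$)
$t = -42834$ ($t = - 3 \left(410 \left(-105\right) - -57328\right) = - 3 \left(-43050 + 57328\right) = \left(-3\right) 14278 = -42834$)
$U = - \frac{2053945573}{3876025766}$ ($U = - \frac{42834}{34282} - \frac{162709}{-226126} = \left(-42834\right) \frac{1}{34282} - - \frac{162709}{226126} = - \frac{21417}{17141} + \frac{162709}{226126} = - \frac{2053945573}{3876025766} \approx -0.52991$)
$- \frac{67791}{358025} - \frac{255035}{U} = - \frac{67791}{358025} - \frac{255035}{- \frac{2053945573}{3876025766}} = \left(-67791\right) \frac{1}{358025} - - \frac{988522231231810}{2053945573} = - \frac{67791}{358025} + \frac{988522231231810}{2053945573} = \frac{353915532597744436007}{735363863773325}$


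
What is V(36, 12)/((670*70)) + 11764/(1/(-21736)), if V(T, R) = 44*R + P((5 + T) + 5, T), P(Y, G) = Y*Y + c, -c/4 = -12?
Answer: -2998109513727/11725 ≈ -2.5570e+8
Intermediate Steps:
c = 48 (c = -4*(-12) = 48)
P(Y, G) = 48 + Y**2 (P(Y, G) = Y*Y + 48 = Y**2 + 48 = 48 + Y**2)
V(T, R) = 48 + (10 + T)**2 + 44*R (V(T, R) = 44*R + (48 + ((5 + T) + 5)**2) = 44*R + (48 + (10 + T)**2) = 48 + (10 + T)**2 + 44*R)
V(36, 12)/((670*70)) + 11764/(1/(-21736)) = (48 + (10 + 36)**2 + 44*12)/((670*70)) + 11764/(1/(-21736)) = (48 + 46**2 + 528)/46900 + 11764/(-1/21736) = (48 + 2116 + 528)*(1/46900) + 11764*(-21736) = 2692*(1/46900) - 255702304 = 673/11725 - 255702304 = -2998109513727/11725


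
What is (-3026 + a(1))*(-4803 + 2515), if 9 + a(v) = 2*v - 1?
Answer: 6941792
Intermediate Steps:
a(v) = -10 + 2*v (a(v) = -9 + (2*v - 1) = -9 + (-1 + 2*v) = -10 + 2*v)
(-3026 + a(1))*(-4803 + 2515) = (-3026 + (-10 + 2*1))*(-4803 + 2515) = (-3026 + (-10 + 2))*(-2288) = (-3026 - 8)*(-2288) = -3034*(-2288) = 6941792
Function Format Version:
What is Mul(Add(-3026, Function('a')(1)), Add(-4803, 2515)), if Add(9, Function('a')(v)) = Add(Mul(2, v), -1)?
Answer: 6941792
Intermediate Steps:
Function('a')(v) = Add(-10, Mul(2, v)) (Function('a')(v) = Add(-9, Add(Mul(2, v), -1)) = Add(-9, Add(-1, Mul(2, v))) = Add(-10, Mul(2, v)))
Mul(Add(-3026, Function('a')(1)), Add(-4803, 2515)) = Mul(Add(-3026, Add(-10, Mul(2, 1))), Add(-4803, 2515)) = Mul(Add(-3026, Add(-10, 2)), -2288) = Mul(Add(-3026, -8), -2288) = Mul(-3034, -2288) = 6941792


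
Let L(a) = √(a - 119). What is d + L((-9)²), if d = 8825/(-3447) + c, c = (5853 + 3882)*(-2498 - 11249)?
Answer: -461301832940/3447 + I*√38 ≈ -1.3383e+8 + 6.1644*I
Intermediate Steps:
L(a) = √(-119 + a)
c = -133827045 (c = 9735*(-13747) = -133827045)
d = -461301832940/3447 (d = 8825/(-3447) - 133827045 = 8825*(-1/3447) - 133827045 = -8825/3447 - 133827045 = -461301832940/3447 ≈ -1.3383e+8)
d + L((-9)²) = -461301832940/3447 + √(-119 + (-9)²) = -461301832940/3447 + √(-119 + 81) = -461301832940/3447 + √(-38) = -461301832940/3447 + I*√38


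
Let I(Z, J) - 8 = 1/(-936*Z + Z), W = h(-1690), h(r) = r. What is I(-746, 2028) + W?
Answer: -1173211819/697510 ≈ -1682.0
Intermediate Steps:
W = -1690
I(Z, J) = 8 - 1/(935*Z) (I(Z, J) = 8 + 1/(-936*Z + Z) = 8 + 1/(-935*Z) = 8 - 1/(935*Z))
I(-746, 2028) + W = (8 - 1/935/(-746)) - 1690 = (8 - 1/935*(-1/746)) - 1690 = (8 + 1/697510) - 1690 = 5580081/697510 - 1690 = -1173211819/697510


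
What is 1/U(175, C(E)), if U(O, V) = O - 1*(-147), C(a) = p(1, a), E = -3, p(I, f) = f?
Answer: 1/322 ≈ 0.0031056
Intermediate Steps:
C(a) = a
U(O, V) = 147 + O (U(O, V) = O + 147 = 147 + O)
1/U(175, C(E)) = 1/(147 + 175) = 1/322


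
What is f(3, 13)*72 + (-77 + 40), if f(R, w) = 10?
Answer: 683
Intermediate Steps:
f(3, 13)*72 + (-77 + 40) = 10*72 + (-77 + 40) = 720 - 37 = 683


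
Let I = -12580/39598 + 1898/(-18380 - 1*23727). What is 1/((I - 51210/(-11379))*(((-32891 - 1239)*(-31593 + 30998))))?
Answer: 243241149073/20438152663449212300 ≈ 1.1901e-8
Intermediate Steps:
I = -23263964/64128961 (I = -12580*1/39598 + 1898/(-18380 - 23727) = -6290/19799 + 1898/(-42107) = -6290/19799 + 1898*(-1/42107) = -6290/19799 - 146/3239 = -23263964/64128961 ≈ -0.36277)
1/((I - 51210/(-11379))*(((-32891 - 1239)*(-31593 + 30998)))) = 1/((-23263964/64128961 - 51210/(-11379))*(((-32891 - 1239)*(-31593 + 30998)))) = 1/((-23263964/64128961 - 51210*(-1/11379))*((-34130*(-595)))) = 1/((-23263964/64128961 + 17070/3793)*20307350) = (1/20307350)/(1006441148818/243241149073) = (243241149073/1006441148818)*(1/20307350) = 243241149073/20438152663449212300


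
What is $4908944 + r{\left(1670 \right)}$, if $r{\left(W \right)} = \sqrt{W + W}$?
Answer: $4908944 + 2 \sqrt{835} \approx 4.909 \cdot 10^{6}$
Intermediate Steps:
$r{\left(W \right)} = \sqrt{2} \sqrt{W}$ ($r{\left(W \right)} = \sqrt{2 W} = \sqrt{2} \sqrt{W}$)
$4908944 + r{\left(1670 \right)} = 4908944 + \sqrt{2} \sqrt{1670} = 4908944 + 2 \sqrt{835}$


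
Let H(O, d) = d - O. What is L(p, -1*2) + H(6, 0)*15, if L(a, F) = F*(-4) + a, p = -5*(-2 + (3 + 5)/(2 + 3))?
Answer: -80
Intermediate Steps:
p = 2 (p = -5*(-2 + 8/5) = -5*(-2/5) = 2)
L(a, F) = a - 4*F (L(a, F) = -4*F + a = a - 4*F)
L(p, -1*2) + H(6, 0)*15 = (2 - (-4)*2) + (0 - 1*6)*15 = (2 - 4*(-2)) + (0 - 6)*15 = (2 + 8) - 6*15 = 10 - 90 = -80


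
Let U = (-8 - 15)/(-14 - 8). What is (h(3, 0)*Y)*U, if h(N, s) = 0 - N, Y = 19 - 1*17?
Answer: -69/11 ≈ -6.2727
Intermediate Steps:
Y = 2 (Y = 19 - 17 = 2)
h(N, s) = -N
U = 23/22 (U = -23/(-22) = -23*(-1/22) = 23/22 ≈ 1.0455)
(h(3, 0)*Y)*U = (-1*3*2)*(23/22) = -3*2*(23/22) = -6*23/22 = -69/11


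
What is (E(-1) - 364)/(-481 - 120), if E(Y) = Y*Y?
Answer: 363/601 ≈ 0.60399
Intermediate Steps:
E(Y) = Y²
(E(-1) - 364)/(-481 - 120) = ((-1)² - 364)/(-481 - 120) = (1 - 364)/(-601) = -363*(-1/601) = 363/601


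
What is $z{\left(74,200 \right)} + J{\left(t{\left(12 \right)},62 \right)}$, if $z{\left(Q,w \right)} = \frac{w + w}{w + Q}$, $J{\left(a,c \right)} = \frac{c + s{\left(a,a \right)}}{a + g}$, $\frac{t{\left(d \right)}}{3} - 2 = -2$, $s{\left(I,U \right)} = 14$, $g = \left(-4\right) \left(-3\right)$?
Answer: $\frac{3203}{411} \approx 7.7932$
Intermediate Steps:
$g = 12$
$t{\left(d \right)} = 0$ ($t{\left(d \right)} = 6 + 3 \left(-2\right) = 6 - 6 = 0$)
$J{\left(a,c \right)} = \frac{14 + c}{12 + a}$ ($J{\left(a,c \right)} = \frac{c + 14}{a + 12} = \frac{14 + c}{12 + a}$)
$z{\left(Q,w \right)} = \frac{2 w}{Q + w}$
$z{\left(74,200 \right)} + J{\left(t{\left(12 \right)},62 \right)} = 2 \cdot 200 \frac{1}{74 + 200} + \frac{14 + 62}{12 + 0} = 2 \cdot 200 \cdot \frac{1}{274} + \frac{1}{12} \cdot 76 = \frac{200}{137} + \frac{19}{3} = \frac{3203}{411}$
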